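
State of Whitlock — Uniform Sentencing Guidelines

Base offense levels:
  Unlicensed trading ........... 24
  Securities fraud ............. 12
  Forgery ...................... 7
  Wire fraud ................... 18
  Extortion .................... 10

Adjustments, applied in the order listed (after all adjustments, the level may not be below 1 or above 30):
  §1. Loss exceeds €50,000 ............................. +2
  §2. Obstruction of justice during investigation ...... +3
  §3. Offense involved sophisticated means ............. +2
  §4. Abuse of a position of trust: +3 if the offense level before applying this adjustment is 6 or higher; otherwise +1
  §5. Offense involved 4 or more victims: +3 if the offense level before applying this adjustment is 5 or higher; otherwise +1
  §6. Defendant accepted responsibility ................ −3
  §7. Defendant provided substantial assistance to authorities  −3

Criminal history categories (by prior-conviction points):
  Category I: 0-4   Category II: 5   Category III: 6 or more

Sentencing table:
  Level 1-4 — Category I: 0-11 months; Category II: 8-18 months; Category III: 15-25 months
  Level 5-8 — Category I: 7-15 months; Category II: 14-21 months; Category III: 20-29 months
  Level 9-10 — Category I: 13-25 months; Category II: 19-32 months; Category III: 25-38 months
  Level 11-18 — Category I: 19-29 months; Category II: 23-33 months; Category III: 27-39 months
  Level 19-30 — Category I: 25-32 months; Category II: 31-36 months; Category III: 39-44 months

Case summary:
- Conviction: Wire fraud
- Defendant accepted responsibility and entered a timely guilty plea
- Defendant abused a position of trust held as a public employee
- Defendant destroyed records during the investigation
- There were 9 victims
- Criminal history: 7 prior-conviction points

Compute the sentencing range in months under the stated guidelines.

39-44 months

Base offense level for wire fraud: 18.
§2 applies: 18 + 3 = 21.
§3 does not apply.
§4 applies (level before this adjustment is 21 ≥ 6, so +3): 21 + 3 = 24.
§5 applies (level before this adjustment is 24 ≥ 5, so +3): 24 + 3 = 27.
§6 applies: 27 − 3 = 24.
§7 does not apply.
Final offense level: 24.
Criminal history: 7 prior points → Category III (6+).
Level 24 falls in the 19-30 band.
Grid: Level 19-30 × Category III = 39-44 months.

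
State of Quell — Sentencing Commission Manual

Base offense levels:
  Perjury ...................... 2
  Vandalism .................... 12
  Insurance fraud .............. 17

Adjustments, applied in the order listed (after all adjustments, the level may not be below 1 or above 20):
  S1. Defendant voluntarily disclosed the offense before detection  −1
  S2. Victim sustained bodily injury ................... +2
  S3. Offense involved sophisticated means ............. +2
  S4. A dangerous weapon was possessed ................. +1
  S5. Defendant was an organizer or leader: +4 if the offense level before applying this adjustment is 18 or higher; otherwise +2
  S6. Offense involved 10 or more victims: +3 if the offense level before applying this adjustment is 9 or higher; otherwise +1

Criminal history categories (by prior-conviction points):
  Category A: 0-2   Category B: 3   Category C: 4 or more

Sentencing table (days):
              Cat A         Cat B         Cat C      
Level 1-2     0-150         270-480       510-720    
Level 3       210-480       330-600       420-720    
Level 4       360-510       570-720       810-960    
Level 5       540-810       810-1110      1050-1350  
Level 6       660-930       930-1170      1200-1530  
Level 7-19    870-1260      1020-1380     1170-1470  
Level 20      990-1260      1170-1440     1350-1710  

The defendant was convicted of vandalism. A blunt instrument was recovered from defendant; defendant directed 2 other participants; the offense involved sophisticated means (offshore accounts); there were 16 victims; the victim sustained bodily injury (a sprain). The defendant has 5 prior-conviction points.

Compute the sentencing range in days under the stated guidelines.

1350-1710 days

Base offense level for vandalism: 12.
S1 does not apply.
S2 applies: 12 + 2 = 14.
S3 applies: 14 + 2 = 16.
S4 applies: 16 + 1 = 17.
S5 applies (level before this adjustment is 17 < 18, so +2): 17 + 2 = 19.
S6 applies (level before this adjustment is 19 ≥ 9, so +3): 19 + 3 = 22.
Level 22 exceeds the maximum of 20; capped at 20.
Final offense level: 20.
Criminal history: 5 prior points → Category C (4+).
Level 20 falls in the 20 band.
Grid: Level 20 × Category C = 1350-1710 days.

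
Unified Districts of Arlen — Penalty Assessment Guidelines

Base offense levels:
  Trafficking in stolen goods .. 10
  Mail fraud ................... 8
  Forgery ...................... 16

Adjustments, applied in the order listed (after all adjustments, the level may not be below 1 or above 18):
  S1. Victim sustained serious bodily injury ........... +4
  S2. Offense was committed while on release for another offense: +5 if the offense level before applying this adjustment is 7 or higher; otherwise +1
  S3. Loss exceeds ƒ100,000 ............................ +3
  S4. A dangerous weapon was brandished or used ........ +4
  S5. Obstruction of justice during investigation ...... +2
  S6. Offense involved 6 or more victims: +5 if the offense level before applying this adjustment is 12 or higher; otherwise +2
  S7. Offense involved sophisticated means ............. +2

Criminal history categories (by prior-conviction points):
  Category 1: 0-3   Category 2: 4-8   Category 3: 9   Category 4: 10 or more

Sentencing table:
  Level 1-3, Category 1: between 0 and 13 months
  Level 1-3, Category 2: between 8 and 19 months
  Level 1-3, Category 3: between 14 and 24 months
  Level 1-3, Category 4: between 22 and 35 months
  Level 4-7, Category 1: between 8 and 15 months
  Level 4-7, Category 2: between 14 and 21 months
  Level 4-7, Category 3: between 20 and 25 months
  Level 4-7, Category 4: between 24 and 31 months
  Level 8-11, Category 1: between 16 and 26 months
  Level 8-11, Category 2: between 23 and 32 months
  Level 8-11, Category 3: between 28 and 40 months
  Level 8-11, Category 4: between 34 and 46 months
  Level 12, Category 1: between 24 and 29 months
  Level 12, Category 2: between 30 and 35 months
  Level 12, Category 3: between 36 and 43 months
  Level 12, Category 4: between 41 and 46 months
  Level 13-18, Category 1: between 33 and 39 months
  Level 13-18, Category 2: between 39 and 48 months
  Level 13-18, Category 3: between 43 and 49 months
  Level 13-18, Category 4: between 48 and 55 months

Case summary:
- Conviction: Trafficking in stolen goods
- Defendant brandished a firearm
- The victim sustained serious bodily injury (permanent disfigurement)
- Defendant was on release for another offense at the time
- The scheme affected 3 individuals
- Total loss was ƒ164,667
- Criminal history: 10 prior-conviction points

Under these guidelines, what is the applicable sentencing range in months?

Base offense level for trafficking in stolen goods: 10.
S1 applies: 10 + 4 = 14.
S2 applies (level before this adjustment is 14 ≥ 7, so +5): 14 + 5 = 19.
S3 applies: 19 + 3 = 22.
S4 applies: 22 + 4 = 26.
S5 does not apply.
Level 26 exceeds the maximum of 18; capped at 18.
Final offense level: 18.
Criminal history: 10 prior points → Category 4 (10+).
Level 18 falls in the 13-18 band.
Grid: Level 13-18 × Category 4 = 48-55 months.

48-55 months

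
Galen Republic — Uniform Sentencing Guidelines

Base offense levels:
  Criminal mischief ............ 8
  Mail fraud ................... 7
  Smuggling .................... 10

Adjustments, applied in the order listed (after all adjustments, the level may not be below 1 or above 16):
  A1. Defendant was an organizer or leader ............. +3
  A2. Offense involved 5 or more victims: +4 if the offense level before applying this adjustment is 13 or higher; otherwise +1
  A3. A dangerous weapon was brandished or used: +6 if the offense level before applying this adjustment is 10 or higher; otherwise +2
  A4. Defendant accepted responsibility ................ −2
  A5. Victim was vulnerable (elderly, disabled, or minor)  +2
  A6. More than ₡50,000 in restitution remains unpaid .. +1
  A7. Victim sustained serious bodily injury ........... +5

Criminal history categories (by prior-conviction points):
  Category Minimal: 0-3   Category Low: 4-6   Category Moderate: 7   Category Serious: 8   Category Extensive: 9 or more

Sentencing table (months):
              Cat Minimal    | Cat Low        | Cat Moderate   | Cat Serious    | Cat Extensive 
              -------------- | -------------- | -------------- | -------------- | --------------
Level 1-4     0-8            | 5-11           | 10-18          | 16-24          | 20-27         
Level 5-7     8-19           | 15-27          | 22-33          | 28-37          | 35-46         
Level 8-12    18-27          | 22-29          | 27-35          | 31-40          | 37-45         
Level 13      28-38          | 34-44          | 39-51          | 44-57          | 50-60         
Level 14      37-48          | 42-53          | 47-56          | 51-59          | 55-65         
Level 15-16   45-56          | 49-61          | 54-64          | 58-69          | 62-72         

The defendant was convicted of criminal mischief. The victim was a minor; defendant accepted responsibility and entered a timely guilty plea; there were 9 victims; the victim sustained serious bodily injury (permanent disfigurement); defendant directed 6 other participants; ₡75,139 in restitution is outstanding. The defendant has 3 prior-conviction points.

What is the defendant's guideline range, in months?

Base offense level for criminal mischief: 8.
A1 applies: 8 + 3 = 11.
A2 applies (level before this adjustment is 11 < 13, so +1): 11 + 1 = 12.
A4 applies: 12 − 2 = 10.
A5 applies: 10 + 2 = 12.
A6 applies: 12 + 1 = 13.
A7 applies: 13 + 5 = 18.
Level 18 exceeds the maximum of 16; capped at 16.
Final offense level: 16.
Criminal history: 3 prior points → Category Minimal (0-3).
Level 16 falls in the 15-16 band.
Grid: Level 15-16 × Category Minimal = 45-56 months.

45-56 months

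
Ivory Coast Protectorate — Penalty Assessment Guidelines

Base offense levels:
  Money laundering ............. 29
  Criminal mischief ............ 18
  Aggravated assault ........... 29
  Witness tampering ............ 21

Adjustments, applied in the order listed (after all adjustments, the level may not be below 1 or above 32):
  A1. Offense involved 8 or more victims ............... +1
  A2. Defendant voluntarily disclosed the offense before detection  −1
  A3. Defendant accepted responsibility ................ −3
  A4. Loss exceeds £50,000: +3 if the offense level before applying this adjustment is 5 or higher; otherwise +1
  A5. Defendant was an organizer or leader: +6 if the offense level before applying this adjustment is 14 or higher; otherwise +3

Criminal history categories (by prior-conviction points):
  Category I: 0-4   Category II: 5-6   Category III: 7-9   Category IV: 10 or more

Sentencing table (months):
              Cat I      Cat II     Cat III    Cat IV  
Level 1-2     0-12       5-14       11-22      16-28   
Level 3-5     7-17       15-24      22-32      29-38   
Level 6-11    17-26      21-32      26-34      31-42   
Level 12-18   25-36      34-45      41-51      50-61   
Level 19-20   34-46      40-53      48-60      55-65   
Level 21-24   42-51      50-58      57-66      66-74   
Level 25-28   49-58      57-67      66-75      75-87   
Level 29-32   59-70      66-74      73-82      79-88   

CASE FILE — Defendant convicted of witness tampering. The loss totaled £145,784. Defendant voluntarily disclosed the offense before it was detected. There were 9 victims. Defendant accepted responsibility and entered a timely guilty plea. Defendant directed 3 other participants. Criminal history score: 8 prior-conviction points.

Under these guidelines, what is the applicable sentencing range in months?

66-75 months

Base offense level for witness tampering: 21.
A1 applies: 21 + 1 = 22.
A2 applies: 22 − 1 = 21.
A3 applies: 21 − 3 = 18.
A4 applies (level before this adjustment is 18 ≥ 5, so +3): 18 + 3 = 21.
A5 applies (level before this adjustment is 21 ≥ 14, so +6): 21 + 6 = 27.
Final offense level: 27.
Criminal history: 8 prior points → Category III (7-9).
Level 27 falls in the 25-28 band.
Grid: Level 25-28 × Category III = 66-75 months.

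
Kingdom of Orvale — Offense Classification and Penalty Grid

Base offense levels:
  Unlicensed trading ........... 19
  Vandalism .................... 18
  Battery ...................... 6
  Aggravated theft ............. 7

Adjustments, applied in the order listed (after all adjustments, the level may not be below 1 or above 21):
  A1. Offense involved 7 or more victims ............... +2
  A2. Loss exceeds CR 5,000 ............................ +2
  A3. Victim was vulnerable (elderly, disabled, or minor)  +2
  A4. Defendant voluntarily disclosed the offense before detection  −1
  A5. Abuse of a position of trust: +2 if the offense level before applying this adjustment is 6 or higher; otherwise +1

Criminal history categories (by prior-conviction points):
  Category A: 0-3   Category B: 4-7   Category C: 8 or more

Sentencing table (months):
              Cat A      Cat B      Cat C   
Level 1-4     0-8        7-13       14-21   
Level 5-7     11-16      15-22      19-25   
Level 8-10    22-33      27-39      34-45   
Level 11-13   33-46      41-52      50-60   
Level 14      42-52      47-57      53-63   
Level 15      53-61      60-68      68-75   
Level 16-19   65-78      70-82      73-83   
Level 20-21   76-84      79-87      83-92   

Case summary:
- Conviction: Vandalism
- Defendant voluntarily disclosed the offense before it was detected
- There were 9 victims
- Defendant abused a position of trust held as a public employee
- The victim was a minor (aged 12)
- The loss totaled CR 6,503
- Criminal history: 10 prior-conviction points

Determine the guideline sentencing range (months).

83-92 months

Base offense level for vandalism: 18.
A1 applies: 18 + 2 = 20.
A2 applies: 20 + 2 = 22.
A3 applies: 22 + 2 = 24.
A4 applies: 24 − 1 = 23.
A5 applies (level before this adjustment is 23 ≥ 6, so +2): 23 + 2 = 25.
Level 25 exceeds the maximum of 21; capped at 21.
Final offense level: 21.
Criminal history: 10 prior points → Category C (8+).
Level 21 falls in the 20-21 band.
Grid: Level 20-21 × Category C = 83-92 months.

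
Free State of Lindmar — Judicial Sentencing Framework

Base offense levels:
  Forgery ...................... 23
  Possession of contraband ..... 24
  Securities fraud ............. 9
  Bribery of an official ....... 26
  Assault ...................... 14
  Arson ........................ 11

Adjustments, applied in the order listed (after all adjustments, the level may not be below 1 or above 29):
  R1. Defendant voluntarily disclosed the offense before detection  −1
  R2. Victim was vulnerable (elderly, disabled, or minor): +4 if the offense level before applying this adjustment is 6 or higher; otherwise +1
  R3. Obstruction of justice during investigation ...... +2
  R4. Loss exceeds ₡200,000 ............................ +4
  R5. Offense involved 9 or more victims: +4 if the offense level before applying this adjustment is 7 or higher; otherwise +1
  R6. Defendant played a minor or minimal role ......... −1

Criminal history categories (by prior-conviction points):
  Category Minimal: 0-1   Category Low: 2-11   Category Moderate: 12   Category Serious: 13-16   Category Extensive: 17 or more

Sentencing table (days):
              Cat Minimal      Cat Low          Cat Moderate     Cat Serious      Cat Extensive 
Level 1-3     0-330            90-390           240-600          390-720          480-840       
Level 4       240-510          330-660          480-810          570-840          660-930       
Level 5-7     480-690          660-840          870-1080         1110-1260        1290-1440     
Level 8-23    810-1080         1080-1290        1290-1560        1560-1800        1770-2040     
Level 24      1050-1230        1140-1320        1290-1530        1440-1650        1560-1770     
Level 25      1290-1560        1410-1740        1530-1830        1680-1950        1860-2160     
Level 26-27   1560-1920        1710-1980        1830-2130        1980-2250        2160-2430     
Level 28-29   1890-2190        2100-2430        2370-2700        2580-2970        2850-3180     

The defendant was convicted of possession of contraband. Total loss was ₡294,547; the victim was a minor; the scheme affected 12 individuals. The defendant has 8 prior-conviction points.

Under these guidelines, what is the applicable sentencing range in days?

2100-2430 days

Base offense level for possession of contraband: 24.
R1 does not apply.
R2 applies (level before this adjustment is 24 ≥ 6, so +4): 24 + 4 = 28.
R3 does not apply.
R4 applies: 28 + 4 = 32.
R5 applies (level before this adjustment is 32 ≥ 7, so +4): 32 + 4 = 36.
R6 does not apply.
Level 36 exceeds the maximum of 29; capped at 29.
Final offense level: 29.
Criminal history: 8 prior points → Category Low (2-11).
Level 29 falls in the 28-29 band.
Grid: Level 28-29 × Category Low = 2100-2430 days.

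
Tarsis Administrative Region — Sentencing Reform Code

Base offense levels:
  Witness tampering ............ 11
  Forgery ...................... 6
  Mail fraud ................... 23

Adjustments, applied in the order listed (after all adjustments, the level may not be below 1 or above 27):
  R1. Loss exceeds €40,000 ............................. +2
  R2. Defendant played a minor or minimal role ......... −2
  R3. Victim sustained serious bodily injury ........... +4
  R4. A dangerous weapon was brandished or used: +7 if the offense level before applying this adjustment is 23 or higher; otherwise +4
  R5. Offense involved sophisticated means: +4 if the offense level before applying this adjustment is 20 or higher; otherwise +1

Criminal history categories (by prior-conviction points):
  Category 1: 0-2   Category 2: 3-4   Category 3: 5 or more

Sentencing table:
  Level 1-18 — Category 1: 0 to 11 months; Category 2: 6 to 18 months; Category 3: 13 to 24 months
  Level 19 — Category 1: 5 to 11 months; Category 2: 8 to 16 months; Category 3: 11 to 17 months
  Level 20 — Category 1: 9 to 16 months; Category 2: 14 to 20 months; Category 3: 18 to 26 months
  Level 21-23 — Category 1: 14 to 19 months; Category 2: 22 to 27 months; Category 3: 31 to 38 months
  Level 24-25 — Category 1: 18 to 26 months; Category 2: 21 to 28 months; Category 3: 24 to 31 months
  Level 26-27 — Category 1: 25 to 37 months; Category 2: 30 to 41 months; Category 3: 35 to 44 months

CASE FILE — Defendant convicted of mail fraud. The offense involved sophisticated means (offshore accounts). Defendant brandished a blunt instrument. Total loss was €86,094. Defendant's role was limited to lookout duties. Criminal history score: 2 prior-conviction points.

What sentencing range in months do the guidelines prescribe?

25-37 months

Base offense level for mail fraud: 23.
R1 applies: 23 + 2 = 25.
R2 applies: 25 − 2 = 23.
R4 applies (level before this adjustment is 23 ≥ 23, so +7): 23 + 7 = 30.
R5 applies (level before this adjustment is 30 ≥ 20, so +4): 30 + 4 = 34.
Level 34 exceeds the maximum of 27; capped at 27.
Final offense level: 27.
Criminal history: 2 prior points → Category 1 (0-2).
Level 27 falls in the 26-27 band.
Grid: Level 26-27 × Category 1 = 25-37 months.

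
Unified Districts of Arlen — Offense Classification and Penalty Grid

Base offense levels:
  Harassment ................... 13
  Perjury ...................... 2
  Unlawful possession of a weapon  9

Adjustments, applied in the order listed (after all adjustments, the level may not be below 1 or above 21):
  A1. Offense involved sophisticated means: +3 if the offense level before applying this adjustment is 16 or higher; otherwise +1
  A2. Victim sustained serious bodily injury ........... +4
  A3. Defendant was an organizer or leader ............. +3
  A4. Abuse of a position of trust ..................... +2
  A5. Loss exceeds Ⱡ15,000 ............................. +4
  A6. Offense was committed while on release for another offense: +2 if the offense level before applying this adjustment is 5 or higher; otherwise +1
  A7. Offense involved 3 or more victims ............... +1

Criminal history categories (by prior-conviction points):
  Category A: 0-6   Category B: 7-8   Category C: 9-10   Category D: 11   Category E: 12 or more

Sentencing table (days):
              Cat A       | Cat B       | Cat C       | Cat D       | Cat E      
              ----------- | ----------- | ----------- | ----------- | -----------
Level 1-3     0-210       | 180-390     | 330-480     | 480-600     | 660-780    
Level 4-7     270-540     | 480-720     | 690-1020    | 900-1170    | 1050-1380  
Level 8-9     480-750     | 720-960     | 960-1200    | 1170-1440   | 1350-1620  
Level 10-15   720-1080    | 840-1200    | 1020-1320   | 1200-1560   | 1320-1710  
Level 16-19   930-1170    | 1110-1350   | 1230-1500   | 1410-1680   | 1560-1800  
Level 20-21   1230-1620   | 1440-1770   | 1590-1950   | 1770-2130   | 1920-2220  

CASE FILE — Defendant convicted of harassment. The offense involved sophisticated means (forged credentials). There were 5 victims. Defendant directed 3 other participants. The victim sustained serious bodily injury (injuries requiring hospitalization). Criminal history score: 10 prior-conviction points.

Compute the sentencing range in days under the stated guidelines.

Base offense level for harassment: 13.
A1 applies (level before this adjustment is 13 < 16, so +1): 13 + 1 = 14.
A2 applies: 14 + 4 = 18.
A3 applies: 18 + 3 = 21.
A5 does not apply.
A6 does not apply.
A7 applies: 21 + 1 = 22.
Level 22 exceeds the maximum of 21; capped at 21.
Final offense level: 21.
Criminal history: 10 prior points → Category C (9-10).
Level 21 falls in the 20-21 band.
Grid: Level 20-21 × Category C = 1590-1950 days.

1590-1950 days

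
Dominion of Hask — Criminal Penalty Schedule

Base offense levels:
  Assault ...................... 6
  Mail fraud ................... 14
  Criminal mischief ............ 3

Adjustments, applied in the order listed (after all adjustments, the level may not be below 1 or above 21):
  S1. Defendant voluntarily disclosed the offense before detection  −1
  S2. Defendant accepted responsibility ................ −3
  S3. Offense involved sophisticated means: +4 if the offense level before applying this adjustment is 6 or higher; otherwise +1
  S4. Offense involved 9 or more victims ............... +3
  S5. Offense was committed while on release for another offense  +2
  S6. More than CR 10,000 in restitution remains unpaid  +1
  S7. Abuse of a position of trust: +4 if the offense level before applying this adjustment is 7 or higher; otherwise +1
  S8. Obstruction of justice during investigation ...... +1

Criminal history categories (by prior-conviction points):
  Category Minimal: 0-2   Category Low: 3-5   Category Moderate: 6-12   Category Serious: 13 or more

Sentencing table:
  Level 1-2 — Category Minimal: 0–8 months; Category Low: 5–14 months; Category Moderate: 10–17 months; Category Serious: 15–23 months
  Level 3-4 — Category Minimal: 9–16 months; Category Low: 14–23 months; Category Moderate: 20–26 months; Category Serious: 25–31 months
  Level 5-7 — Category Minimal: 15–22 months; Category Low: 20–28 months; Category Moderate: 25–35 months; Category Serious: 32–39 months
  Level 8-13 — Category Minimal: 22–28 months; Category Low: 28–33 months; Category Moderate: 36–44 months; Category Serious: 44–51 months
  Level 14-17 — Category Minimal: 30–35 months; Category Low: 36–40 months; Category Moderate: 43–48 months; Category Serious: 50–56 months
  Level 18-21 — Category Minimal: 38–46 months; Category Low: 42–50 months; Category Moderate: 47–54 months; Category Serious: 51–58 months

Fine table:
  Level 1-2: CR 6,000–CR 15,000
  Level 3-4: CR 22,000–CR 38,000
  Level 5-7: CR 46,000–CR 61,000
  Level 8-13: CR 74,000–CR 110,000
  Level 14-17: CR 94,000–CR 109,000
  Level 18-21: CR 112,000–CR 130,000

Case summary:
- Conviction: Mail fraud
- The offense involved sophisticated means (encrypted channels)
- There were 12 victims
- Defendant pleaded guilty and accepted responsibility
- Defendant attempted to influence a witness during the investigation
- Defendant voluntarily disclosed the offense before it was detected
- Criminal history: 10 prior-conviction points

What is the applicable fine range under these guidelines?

CR 112,000–CR 130,000

Base offense level for mail fraud: 14.
S1 applies: 14 − 1 = 13.
S2 applies: 13 − 3 = 10.
S3 applies (level before this adjustment is 10 ≥ 6, so +4): 10 + 4 = 14.
S4 applies: 14 + 3 = 17.
S5 does not apply.
S8 applies: 17 + 1 = 18.
Final offense level: 18.
Level 18 falls in the 18-21 band.
Fine table: Level 18-21 → CR 112,000–CR 130,000.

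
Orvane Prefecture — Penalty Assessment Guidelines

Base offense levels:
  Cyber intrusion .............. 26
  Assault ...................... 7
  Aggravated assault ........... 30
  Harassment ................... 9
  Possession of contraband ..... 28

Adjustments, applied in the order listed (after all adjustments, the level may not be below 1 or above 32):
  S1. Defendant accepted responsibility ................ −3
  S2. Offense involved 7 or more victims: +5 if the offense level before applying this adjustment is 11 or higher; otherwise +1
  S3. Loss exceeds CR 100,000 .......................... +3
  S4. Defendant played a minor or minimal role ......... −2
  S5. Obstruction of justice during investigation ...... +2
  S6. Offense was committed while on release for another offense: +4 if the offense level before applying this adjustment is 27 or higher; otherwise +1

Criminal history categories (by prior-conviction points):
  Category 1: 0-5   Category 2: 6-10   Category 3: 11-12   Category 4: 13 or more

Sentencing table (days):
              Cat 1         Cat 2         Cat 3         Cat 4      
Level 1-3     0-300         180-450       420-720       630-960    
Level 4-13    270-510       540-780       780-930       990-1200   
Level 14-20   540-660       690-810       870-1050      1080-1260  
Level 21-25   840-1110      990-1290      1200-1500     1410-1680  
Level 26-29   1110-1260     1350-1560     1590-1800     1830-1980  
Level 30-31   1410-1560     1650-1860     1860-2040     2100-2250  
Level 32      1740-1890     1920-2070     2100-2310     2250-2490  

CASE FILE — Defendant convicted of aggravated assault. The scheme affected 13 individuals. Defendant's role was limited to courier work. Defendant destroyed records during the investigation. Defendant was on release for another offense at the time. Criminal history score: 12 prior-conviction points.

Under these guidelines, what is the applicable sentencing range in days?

2100-2310 days

Base offense level for aggravated assault: 30.
S1 does not apply.
S2 applies (level before this adjustment is 30 ≥ 11, so +5): 30 + 5 = 35.
S3 does not apply.
S4 applies: 35 − 2 = 33.
S5 applies: 33 + 2 = 35.
S6 applies (level before this adjustment is 35 ≥ 27, so +4): 35 + 4 = 39.
Level 39 exceeds the maximum of 32; capped at 32.
Final offense level: 32.
Criminal history: 12 prior points → Category 3 (11-12).
Level 32 falls in the 32 band.
Grid: Level 32 × Category 3 = 2100-2310 days.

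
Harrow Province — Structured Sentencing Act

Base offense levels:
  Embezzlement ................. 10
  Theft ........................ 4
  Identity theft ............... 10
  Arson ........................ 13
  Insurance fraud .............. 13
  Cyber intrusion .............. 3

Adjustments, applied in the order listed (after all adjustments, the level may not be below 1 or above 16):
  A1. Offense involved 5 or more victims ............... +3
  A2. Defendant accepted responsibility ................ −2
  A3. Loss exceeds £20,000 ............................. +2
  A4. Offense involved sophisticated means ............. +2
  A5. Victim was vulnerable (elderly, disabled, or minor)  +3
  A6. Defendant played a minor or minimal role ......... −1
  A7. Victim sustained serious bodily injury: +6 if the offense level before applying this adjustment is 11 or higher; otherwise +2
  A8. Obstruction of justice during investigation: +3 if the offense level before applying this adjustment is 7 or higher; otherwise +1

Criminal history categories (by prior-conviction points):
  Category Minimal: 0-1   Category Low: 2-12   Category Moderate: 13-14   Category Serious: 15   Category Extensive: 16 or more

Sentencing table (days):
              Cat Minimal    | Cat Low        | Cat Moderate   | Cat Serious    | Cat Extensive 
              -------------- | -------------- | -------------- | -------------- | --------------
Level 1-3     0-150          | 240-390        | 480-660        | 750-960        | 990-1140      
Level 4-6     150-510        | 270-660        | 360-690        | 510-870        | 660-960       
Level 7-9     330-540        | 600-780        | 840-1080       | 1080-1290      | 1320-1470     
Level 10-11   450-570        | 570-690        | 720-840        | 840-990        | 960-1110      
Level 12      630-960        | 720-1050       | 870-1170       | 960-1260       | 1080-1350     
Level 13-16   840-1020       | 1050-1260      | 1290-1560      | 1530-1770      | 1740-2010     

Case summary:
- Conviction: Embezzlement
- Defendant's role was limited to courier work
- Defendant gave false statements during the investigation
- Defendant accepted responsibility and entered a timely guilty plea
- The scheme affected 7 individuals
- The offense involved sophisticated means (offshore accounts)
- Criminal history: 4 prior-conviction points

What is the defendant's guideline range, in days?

Base offense level for embezzlement: 10.
A1 applies: 10 + 3 = 13.
A2 applies: 13 − 2 = 11.
A4 applies: 11 + 2 = 13.
A5 does not apply.
A6 applies: 13 − 1 = 12.
A8 applies (level before this adjustment is 12 ≥ 7, so +3): 12 + 3 = 15.
Final offense level: 15.
Criminal history: 4 prior points → Category Low (2-12).
Level 15 falls in the 13-16 band.
Grid: Level 13-16 × Category Low = 1050-1260 days.

1050-1260 days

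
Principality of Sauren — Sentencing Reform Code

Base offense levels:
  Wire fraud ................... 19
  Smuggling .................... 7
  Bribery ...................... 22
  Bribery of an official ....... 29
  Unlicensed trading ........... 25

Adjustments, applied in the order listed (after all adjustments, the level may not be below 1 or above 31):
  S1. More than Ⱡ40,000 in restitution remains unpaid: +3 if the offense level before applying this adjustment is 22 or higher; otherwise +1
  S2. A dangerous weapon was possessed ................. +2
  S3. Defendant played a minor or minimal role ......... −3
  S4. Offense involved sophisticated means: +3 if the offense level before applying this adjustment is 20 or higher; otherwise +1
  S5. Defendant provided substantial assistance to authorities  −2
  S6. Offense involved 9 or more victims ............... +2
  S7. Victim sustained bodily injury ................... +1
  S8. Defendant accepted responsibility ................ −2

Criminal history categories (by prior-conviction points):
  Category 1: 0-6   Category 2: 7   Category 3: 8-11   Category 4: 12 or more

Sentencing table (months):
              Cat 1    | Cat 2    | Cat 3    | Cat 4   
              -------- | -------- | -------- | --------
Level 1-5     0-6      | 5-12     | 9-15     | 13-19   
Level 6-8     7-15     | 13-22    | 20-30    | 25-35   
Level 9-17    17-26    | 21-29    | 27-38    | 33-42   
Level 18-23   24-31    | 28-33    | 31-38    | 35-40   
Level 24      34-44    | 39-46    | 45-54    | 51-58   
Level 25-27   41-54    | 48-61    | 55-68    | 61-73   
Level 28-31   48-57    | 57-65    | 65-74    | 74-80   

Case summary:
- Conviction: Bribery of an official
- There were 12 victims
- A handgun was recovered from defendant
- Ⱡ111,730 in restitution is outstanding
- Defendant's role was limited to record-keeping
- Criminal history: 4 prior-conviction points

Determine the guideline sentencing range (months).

Base offense level for bribery of an official: 29.
S1 applies (level before this adjustment is 29 ≥ 22, so +3): 29 + 3 = 32.
S2 applies: 32 + 2 = 34.
S3 applies: 34 − 3 = 31.
S5 does not apply.
S6 applies: 31 + 2 = 33.
S7 does not apply.
S8 does not apply.
Level 33 exceeds the maximum of 31; capped at 31.
Final offense level: 31.
Criminal history: 4 prior points → Category 1 (0-6).
Level 31 falls in the 28-31 band.
Grid: Level 28-31 × Category 1 = 48-57 months.

48-57 months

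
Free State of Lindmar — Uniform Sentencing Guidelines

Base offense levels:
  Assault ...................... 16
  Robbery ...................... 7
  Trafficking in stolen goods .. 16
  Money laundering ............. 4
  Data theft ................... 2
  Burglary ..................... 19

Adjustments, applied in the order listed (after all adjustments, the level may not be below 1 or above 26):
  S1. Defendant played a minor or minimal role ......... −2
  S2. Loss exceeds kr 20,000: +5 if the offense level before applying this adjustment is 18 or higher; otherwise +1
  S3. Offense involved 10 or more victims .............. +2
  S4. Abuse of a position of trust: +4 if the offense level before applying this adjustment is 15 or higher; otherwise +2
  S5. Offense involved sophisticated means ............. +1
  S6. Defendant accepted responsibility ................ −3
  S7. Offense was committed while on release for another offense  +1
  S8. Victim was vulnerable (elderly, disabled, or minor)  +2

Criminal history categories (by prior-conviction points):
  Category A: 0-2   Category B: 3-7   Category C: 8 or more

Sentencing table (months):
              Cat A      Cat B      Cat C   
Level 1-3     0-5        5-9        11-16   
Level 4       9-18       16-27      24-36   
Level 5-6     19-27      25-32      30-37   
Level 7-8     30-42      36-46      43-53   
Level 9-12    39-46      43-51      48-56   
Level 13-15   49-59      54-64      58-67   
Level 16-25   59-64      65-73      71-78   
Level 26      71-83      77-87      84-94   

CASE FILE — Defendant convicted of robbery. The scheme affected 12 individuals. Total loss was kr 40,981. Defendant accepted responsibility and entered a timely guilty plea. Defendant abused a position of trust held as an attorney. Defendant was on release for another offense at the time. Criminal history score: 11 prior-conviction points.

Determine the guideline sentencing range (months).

48-56 months

Base offense level for robbery: 7.
S2 applies (level before this adjustment is 7 < 18, so +1): 7 + 1 = 8.
S3 applies: 8 + 2 = 10.
S4 applies (level before this adjustment is 10 < 15, so +2): 10 + 2 = 12.
S6 applies: 12 − 3 = 9.
S7 applies: 9 + 1 = 10.
S8 does not apply.
Final offense level: 10.
Criminal history: 11 prior points → Category C (8+).
Level 10 falls in the 9-12 band.
Grid: Level 9-12 × Category C = 48-56 months.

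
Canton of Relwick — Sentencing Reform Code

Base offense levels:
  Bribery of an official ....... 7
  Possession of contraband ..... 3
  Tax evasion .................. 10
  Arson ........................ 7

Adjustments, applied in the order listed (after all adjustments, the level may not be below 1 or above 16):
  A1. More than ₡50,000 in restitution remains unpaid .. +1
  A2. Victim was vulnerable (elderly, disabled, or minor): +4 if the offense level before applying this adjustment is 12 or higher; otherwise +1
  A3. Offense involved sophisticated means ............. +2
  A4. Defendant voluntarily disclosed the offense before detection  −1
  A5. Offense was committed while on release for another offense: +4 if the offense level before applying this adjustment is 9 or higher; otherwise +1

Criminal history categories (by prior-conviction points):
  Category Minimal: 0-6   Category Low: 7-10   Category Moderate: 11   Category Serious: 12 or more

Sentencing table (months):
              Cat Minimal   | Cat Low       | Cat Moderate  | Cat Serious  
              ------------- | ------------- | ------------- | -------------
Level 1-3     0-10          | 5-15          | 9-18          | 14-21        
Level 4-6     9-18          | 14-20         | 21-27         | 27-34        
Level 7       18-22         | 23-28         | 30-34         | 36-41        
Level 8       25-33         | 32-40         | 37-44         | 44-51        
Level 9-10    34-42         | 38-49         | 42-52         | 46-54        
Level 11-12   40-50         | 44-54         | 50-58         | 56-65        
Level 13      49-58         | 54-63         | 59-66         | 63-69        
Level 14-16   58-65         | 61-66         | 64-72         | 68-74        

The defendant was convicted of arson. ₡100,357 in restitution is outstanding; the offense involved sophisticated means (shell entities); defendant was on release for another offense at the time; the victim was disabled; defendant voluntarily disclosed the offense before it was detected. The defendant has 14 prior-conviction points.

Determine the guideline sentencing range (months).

Base offense level for arson: 7.
A1 applies: 7 + 1 = 8.
A2 applies (level before this adjustment is 8 < 12, so +1): 8 + 1 = 9.
A3 applies: 9 + 2 = 11.
A4 applies: 11 − 1 = 10.
A5 applies (level before this adjustment is 10 ≥ 9, so +4): 10 + 4 = 14.
Final offense level: 14.
Criminal history: 14 prior points → Category Serious (12+).
Level 14 falls in the 14-16 band.
Grid: Level 14-16 × Category Serious = 68-74 months.

68-74 months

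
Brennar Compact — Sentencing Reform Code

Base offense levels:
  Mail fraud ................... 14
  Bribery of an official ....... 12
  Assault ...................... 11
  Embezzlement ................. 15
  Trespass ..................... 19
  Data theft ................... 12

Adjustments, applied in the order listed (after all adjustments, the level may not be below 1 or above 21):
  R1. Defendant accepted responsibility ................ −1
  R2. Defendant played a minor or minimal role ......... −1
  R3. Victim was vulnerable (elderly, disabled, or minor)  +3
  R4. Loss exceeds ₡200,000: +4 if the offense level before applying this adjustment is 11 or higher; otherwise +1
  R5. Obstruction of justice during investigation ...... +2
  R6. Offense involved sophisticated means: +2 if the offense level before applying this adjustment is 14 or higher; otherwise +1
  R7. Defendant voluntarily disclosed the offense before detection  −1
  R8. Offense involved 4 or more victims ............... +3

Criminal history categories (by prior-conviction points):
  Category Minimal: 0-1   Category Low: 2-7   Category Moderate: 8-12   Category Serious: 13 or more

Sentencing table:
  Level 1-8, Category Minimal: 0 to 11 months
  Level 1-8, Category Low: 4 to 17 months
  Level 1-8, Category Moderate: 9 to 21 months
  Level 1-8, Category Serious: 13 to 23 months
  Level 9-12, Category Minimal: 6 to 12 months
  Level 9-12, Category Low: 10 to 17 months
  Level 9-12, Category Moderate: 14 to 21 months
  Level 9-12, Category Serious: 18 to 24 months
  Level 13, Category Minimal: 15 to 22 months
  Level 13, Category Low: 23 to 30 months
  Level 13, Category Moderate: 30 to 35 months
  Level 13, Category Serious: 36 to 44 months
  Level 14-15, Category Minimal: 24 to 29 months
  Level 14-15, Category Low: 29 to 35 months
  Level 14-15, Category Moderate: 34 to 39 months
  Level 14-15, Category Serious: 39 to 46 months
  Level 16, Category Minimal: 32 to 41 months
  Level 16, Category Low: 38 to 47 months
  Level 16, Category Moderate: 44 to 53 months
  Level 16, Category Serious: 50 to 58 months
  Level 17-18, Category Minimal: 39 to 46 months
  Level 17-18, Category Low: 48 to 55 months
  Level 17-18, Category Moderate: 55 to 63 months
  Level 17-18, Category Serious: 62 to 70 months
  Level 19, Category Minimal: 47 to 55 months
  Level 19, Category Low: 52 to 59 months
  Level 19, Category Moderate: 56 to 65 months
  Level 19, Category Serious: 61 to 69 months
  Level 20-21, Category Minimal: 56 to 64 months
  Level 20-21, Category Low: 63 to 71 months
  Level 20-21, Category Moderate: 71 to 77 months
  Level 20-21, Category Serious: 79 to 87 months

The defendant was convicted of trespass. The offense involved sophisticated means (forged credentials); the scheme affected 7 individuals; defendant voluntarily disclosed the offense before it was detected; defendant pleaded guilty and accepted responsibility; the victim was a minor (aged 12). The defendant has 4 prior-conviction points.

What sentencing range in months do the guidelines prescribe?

63-71 months

Base offense level for trespass: 19.
R1 applies: 19 − 1 = 18.
R2 does not apply.
R3 applies: 18 + 3 = 21.
R4 does not apply.
R6 applies (level before this adjustment is 21 ≥ 14, so +2): 21 + 2 = 23.
R7 applies: 23 − 1 = 22.
R8 applies: 22 + 3 = 25.
Level 25 exceeds the maximum of 21; capped at 21.
Final offense level: 21.
Criminal history: 4 prior points → Category Low (2-7).
Level 21 falls in the 20-21 band.
Grid: Level 20-21 × Category Low = 63-71 months.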